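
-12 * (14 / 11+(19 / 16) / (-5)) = -2733 / 220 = -12.42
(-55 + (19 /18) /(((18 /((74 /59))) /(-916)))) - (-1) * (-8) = -623051 /4779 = -130.37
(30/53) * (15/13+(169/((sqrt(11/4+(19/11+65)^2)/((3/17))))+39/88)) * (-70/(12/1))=-319725/60632 -130130 * sqrt(239595)/43175019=-6.75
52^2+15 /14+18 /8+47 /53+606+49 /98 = 4919027 /1484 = 3314.71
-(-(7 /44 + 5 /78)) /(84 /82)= 0.22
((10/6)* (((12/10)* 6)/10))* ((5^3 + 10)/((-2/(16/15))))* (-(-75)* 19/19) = -6480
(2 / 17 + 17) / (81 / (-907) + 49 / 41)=10821417 / 699074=15.48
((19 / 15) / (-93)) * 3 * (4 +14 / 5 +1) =-247 / 775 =-0.32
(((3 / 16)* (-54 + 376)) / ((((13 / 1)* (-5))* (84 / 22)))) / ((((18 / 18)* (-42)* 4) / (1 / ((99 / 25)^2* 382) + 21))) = 139104437 / 4574465280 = 0.03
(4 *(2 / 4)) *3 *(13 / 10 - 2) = -4.20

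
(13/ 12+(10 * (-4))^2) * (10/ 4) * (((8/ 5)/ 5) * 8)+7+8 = 153929/ 15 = 10261.93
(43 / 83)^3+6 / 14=2271910 / 4002509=0.57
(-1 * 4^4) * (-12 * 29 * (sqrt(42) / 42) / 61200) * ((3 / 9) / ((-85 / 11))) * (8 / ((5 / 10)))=-163328 * sqrt(42) / 6827625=-0.16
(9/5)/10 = 9/50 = 0.18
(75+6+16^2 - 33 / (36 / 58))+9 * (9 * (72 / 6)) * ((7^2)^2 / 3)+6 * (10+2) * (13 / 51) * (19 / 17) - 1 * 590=777638.35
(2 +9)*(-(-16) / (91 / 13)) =176 / 7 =25.14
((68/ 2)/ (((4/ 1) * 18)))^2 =289/ 1296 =0.22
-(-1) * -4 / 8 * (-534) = 267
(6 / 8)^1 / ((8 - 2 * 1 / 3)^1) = 9 / 88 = 0.10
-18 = -18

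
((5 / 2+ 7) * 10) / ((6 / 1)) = 95 / 6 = 15.83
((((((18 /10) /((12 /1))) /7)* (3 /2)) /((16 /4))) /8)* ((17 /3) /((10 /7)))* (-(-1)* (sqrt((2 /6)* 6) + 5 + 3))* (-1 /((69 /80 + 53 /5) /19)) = -969 /18340 - 969* sqrt(2) /146720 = -0.06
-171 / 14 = -12.21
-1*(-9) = 9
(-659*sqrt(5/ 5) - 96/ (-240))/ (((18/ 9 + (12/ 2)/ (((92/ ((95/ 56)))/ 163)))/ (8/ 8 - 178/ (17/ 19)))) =5708902864/ 877319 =6507.21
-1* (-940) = 940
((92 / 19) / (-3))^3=-778688 / 185193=-4.20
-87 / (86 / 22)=-957 / 43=-22.26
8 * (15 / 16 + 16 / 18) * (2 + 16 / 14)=2893 / 63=45.92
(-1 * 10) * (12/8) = -15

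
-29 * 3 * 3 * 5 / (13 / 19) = -24795 / 13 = -1907.31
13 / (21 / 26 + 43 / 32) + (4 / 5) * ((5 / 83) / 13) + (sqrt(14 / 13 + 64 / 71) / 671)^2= 16968189723322 / 2806436266205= 6.05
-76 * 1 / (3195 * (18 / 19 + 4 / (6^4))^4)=-12127339272121344 / 416053083928482355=-0.03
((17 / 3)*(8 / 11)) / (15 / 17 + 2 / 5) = 11560 / 3597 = 3.21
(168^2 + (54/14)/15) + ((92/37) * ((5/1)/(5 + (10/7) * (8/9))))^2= 8441287495281/299037515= 28228.19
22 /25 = 0.88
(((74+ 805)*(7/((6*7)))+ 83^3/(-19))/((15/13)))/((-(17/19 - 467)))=-14794091/265680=-55.68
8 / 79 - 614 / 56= -24029 / 2212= -10.86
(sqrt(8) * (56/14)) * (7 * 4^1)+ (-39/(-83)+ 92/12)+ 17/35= 75143/8715+ 224 * sqrt(2)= 325.41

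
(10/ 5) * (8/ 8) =2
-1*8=-8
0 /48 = 0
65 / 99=0.66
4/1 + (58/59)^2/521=7257768/1813601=4.00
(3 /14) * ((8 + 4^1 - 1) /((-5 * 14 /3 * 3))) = -33 /980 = -0.03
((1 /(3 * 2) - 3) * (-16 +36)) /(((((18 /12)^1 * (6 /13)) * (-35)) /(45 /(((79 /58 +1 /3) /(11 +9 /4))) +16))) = 9588527 /11151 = 859.88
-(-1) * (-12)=-12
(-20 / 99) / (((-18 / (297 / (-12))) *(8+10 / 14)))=-35 / 1098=-0.03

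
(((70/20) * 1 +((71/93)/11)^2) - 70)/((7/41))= -5706309275/14651406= -389.47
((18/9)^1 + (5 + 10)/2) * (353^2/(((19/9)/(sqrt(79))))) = 1121481 * sqrt(79)/2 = 4983970.58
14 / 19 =0.74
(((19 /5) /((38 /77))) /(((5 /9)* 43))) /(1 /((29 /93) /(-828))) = -0.00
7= 7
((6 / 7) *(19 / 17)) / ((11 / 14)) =228 / 187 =1.22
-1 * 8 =-8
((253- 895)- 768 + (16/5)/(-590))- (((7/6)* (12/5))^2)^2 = -54260494/36875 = -1471.47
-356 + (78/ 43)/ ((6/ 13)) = -15139/ 43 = -352.07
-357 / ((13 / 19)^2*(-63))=6137 / 507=12.10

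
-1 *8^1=-8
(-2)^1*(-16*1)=32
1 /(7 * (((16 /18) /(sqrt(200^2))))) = 225 /7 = 32.14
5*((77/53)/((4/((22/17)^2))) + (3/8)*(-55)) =-12263845/122536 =-100.08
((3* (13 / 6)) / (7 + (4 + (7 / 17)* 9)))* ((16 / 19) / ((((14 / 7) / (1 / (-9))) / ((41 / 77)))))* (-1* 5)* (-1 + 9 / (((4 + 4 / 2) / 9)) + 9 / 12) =480233 / 658350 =0.73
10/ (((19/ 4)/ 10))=400/ 19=21.05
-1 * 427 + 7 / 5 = -2128 / 5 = -425.60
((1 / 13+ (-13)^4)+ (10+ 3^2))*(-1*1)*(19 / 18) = -2353093 / 78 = -30167.86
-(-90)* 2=180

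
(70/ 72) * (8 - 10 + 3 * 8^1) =21.39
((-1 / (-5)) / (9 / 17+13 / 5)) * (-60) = -510 / 133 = -3.83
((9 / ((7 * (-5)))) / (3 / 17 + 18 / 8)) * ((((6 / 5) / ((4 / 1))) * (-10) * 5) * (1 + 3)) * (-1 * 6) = -14688 / 385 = -38.15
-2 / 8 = -1 / 4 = -0.25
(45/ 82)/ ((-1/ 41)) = -22.50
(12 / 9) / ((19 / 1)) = 4 / 57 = 0.07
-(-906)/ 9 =302/ 3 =100.67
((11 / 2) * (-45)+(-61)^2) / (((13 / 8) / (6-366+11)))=-9698012 / 13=-746000.92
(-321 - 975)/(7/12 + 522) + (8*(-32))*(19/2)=-15266624/6271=-2434.48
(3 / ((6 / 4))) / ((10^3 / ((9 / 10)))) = 9 / 5000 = 0.00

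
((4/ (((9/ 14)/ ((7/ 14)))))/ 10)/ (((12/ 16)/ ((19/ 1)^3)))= 2845.21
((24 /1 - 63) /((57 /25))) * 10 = -3250 /19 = -171.05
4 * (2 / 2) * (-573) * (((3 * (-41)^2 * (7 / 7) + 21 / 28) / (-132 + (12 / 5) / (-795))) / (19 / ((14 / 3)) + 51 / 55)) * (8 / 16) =1965728428125 / 224401832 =8759.86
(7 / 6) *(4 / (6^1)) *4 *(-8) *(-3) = 224 / 3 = 74.67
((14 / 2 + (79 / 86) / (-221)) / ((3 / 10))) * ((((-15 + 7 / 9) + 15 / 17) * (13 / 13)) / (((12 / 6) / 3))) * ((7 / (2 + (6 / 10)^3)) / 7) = -4348998125 / 20653674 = -210.57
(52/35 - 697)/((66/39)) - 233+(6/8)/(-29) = -2614687/4060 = -644.01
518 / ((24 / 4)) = 259 / 3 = 86.33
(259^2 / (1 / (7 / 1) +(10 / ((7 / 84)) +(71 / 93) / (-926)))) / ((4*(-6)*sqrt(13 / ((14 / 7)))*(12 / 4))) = -6739695151*sqrt(26) / 11298259596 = -3.04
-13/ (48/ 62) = -16.79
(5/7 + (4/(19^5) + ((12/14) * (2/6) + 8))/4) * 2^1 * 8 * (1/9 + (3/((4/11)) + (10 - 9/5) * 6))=400215901150/155994237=2565.58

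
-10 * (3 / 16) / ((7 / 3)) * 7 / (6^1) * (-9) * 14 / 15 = 63 / 8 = 7.88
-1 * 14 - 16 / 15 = -226 / 15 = -15.07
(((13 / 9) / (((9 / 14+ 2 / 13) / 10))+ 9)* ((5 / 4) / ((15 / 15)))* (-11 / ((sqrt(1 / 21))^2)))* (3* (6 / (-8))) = 8178555 / 464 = 17626.20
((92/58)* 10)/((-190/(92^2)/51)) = -19856544/551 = -36037.28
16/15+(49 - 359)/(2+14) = -2197/120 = -18.31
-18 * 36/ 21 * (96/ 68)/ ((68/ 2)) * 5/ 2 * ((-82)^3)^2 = -1969963230827520/ 2023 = -973783109652.75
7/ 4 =1.75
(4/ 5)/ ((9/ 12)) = 16/ 15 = 1.07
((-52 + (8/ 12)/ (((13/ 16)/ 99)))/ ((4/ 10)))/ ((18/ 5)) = 20.30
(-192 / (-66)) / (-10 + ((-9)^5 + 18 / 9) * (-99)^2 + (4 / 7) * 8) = -224 / 44561413237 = -0.00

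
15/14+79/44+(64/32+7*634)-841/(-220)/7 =1710714/385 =4443.41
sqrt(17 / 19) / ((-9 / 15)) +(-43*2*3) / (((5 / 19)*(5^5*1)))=-5*sqrt(323) / 57 - 4902 / 15625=-1.89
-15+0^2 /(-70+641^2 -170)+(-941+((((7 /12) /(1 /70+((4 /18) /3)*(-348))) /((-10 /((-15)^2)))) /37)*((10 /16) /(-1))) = -18372099199 /19217504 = -956.01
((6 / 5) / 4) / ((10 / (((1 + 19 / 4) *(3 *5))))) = 207 / 80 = 2.59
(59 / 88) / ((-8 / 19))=-1121 / 704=-1.59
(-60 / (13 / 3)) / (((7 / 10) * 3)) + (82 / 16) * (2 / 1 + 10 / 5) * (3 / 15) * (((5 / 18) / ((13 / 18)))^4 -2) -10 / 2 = -39392989 / 1999270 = -19.70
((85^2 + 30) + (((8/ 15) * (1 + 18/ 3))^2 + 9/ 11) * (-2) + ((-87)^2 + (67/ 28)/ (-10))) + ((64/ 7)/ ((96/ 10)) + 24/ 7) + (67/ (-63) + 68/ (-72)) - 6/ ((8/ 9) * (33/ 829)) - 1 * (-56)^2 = 1592660033/ 138600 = 11491.05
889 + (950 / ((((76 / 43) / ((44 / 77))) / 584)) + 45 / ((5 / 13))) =1262642 / 7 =180377.43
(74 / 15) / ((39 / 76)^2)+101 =2731739 / 22815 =119.73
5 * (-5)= -25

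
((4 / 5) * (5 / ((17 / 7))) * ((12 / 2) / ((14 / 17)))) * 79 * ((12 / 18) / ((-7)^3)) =-632 / 343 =-1.84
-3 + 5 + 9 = 11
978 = 978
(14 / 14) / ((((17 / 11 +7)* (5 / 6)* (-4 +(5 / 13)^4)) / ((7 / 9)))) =-0.03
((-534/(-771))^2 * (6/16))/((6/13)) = 102973/264196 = 0.39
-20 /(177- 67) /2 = -1 /11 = -0.09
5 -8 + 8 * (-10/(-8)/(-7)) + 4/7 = -27/7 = -3.86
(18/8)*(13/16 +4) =693/64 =10.83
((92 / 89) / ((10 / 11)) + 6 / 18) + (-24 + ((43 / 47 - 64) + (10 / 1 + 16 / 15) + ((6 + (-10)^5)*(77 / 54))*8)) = -644185446724 / 564705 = -1140746.84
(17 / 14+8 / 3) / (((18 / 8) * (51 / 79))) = 25754 / 9639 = 2.67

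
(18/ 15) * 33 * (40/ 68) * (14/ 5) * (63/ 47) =349272/ 3995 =87.43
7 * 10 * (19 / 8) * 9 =5985 / 4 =1496.25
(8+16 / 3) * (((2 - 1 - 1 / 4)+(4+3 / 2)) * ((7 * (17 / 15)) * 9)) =5950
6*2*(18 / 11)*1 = 216 / 11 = 19.64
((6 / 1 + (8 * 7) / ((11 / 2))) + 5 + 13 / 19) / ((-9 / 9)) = -4570 / 209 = -21.87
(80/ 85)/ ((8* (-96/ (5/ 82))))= -5/ 66912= -0.00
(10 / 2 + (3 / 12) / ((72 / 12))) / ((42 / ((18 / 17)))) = 121 / 952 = 0.13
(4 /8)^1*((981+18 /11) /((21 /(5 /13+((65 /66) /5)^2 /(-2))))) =7096709 /830544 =8.54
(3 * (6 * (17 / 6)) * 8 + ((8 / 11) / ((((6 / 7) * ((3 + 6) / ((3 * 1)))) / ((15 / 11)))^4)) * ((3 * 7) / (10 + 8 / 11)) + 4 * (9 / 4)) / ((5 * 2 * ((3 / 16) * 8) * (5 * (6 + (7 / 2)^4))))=155653827436 / 4367835987075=0.04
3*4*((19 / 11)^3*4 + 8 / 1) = 457008 / 1331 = 343.36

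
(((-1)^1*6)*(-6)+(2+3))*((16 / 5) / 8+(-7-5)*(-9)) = 22222 / 5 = 4444.40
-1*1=-1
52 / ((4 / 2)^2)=13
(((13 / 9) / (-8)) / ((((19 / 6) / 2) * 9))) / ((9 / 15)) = -65 / 3078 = -0.02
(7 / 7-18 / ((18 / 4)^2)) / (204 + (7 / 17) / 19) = 323 / 593091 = 0.00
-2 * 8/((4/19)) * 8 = -608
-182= -182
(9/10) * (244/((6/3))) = 549/5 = 109.80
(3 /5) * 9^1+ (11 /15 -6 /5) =4.93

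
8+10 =18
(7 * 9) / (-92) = -63 / 92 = -0.68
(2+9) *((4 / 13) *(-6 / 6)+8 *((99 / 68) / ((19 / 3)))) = 70730 / 4199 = 16.84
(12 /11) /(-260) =-3 /715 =-0.00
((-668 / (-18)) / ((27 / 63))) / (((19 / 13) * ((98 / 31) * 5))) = 67301 / 17955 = 3.75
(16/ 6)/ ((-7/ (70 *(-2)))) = 160/ 3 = 53.33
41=41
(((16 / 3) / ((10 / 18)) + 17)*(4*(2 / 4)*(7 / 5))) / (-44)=-931 / 550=-1.69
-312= -312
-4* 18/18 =-4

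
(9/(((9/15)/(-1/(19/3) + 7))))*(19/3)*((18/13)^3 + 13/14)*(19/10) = 10469855/2366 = 4425.13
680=680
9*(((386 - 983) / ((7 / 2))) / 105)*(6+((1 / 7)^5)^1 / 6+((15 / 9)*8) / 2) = -762567801 / 4117715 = -185.19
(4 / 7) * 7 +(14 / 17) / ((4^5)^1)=34823 / 8704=4.00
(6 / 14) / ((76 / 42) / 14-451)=-63 / 66278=-0.00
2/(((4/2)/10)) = 10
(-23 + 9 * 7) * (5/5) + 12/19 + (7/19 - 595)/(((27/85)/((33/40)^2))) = -3749811/3040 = -1233.49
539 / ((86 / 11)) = 5929 / 86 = 68.94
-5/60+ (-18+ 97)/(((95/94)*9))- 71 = -213401/3420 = -62.40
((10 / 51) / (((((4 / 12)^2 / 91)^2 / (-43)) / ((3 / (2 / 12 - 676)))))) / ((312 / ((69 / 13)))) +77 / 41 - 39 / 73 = 35356539467 / 82528982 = 428.41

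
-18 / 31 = -0.58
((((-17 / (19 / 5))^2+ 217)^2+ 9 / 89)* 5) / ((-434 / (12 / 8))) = -9773360145075 / 10067557892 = -970.78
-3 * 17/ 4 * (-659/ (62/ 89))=2991201/ 248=12061.29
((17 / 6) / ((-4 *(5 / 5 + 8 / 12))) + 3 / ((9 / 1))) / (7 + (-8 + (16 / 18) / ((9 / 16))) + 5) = -297 / 18080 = -0.02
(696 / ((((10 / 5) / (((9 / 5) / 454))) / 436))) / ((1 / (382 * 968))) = 252474178176 / 1135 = 222444209.85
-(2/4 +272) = -545/2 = -272.50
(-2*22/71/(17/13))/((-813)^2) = -572/797789583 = -0.00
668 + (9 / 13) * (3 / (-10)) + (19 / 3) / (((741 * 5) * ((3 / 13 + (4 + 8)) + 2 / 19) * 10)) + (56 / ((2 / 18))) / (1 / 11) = 55362443771 / 8912475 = 6211.79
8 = 8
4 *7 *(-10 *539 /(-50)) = 15092 /5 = 3018.40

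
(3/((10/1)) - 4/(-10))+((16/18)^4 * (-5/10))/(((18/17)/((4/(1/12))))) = -2647499/196830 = -13.45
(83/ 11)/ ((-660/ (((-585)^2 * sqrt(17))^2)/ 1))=-11016895222125/ 484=-22762180211.00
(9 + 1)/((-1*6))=-5/3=-1.67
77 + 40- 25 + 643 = 735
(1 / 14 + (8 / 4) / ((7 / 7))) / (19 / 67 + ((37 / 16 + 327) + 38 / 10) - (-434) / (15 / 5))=233160 / 53810743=0.00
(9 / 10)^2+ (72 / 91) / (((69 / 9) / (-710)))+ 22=-10561867 / 209300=-50.46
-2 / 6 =-1 / 3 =-0.33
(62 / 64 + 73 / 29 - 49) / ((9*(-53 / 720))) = 211185 / 3074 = 68.70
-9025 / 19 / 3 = -475 / 3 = -158.33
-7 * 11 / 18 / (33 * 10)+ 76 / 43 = 40739 / 23220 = 1.75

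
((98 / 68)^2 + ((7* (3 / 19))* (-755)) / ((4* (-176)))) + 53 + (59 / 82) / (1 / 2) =9145214647 / 158492224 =57.70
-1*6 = -6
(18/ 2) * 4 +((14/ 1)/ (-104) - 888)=-44311/ 52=-852.13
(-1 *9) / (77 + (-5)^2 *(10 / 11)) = -99 / 1097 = -0.09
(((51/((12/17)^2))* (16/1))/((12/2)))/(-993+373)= -4913/11160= -0.44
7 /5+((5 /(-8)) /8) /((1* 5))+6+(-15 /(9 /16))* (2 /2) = -18511 /960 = -19.28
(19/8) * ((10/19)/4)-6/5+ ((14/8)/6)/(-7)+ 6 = 1217/240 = 5.07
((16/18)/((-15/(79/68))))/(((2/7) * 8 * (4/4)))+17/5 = 61871/18360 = 3.37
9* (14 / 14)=9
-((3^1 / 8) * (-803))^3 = 13980103929 / 512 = 27304890.49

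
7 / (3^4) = 7 / 81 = 0.09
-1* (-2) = 2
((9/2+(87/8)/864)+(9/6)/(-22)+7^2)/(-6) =-1354495/152064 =-8.91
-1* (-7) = 7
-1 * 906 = -906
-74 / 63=-1.17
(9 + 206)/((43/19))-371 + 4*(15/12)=-271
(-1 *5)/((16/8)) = -5/2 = -2.50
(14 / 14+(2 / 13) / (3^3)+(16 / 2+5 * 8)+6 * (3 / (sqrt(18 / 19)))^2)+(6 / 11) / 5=2048546 / 19305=106.11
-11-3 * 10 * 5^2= -761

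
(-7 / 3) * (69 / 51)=-161 / 51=-3.16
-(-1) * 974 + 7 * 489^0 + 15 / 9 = 2948 / 3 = 982.67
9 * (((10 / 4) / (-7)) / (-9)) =5 / 14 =0.36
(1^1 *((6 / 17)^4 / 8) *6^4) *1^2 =209952 / 83521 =2.51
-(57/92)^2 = -3249/8464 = -0.38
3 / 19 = 0.16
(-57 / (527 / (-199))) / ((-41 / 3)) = -34029 / 21607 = -1.57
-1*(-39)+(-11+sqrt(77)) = sqrt(77)+28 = 36.77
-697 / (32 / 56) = -1219.75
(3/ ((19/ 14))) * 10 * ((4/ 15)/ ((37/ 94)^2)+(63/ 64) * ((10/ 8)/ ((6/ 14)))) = 168989023/ 1664704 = 101.51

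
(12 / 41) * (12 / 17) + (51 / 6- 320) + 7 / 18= -1950304 / 6273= -310.90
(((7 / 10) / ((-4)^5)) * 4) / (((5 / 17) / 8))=-119 / 1600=-0.07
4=4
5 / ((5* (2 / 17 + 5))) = 17 / 87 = 0.20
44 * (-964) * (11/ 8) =-58322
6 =6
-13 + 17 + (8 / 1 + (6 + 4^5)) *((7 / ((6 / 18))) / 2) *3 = 32701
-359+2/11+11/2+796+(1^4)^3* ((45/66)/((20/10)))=19493/44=443.02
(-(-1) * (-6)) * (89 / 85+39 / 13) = -2064 / 85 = -24.28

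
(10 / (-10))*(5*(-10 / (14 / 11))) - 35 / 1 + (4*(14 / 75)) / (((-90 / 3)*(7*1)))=33722 / 7875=4.28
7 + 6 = 13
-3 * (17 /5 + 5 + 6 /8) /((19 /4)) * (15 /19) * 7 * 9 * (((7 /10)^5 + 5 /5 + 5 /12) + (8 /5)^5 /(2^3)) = -30043547919 /36100000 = -832.23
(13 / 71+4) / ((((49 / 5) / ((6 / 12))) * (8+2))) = 297 / 13916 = 0.02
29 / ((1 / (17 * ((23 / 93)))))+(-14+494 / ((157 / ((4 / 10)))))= 7970929 / 73005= 109.18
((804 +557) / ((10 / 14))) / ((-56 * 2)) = -1361 / 80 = -17.01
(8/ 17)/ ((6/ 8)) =32/ 51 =0.63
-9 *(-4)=36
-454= -454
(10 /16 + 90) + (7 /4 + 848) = 7523 /8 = 940.38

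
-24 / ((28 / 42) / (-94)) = 3384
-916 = -916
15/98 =0.15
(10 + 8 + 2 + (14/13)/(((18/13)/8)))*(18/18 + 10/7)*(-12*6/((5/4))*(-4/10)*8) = 2054144/175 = 11737.97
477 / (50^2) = 477 / 2500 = 0.19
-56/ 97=-0.58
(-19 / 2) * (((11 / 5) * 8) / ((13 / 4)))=-3344 / 65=-51.45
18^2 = 324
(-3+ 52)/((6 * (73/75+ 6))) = 1225/1046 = 1.17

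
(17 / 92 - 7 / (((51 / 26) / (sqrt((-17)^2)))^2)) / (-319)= 1.65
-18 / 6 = -3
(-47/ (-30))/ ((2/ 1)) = 47/ 60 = 0.78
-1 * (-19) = 19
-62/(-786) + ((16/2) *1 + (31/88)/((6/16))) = 38986/4323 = 9.02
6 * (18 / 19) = 108 / 19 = 5.68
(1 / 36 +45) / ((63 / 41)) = 66461 / 2268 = 29.30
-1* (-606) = 606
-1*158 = -158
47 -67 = -20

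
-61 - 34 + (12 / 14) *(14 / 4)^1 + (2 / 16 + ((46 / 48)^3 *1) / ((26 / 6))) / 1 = -5491513 / 59904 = -91.67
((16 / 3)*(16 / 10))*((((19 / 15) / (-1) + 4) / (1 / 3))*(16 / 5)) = 83968 / 375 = 223.91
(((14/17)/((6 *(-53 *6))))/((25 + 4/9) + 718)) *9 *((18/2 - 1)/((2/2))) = -252/6028591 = -0.00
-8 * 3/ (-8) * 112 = 336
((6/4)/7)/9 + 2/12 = 4/21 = 0.19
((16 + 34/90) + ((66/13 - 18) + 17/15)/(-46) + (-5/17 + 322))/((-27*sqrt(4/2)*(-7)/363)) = 2675489443*sqrt(2)/8234460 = 459.50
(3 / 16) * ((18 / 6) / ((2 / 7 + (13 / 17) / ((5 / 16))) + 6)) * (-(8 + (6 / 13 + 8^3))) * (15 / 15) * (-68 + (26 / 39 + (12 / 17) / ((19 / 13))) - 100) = 9571741795 / 1711216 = 5593.53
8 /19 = 0.42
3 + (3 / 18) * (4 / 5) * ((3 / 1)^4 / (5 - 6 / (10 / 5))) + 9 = 87 / 5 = 17.40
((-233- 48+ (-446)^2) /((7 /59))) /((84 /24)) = 23438930 /49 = 478345.51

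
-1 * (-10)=10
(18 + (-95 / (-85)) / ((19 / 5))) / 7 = 311 / 119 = 2.61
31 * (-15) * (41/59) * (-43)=819795/59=13894.83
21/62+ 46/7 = 2999/434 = 6.91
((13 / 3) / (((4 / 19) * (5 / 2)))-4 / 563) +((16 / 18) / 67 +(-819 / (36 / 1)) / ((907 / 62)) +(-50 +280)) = 364395139361 / 1539582615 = 236.68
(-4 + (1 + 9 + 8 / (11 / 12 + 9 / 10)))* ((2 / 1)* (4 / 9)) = 1008 / 109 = 9.25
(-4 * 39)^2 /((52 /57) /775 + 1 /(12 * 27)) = 116104622400 /20341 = 5707911.23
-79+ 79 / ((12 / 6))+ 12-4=-63 / 2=-31.50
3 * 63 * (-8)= -1512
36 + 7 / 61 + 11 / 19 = 42528 / 1159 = 36.69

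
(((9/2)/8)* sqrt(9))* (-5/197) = -135/3152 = -0.04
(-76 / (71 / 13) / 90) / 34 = -247 / 54315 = -0.00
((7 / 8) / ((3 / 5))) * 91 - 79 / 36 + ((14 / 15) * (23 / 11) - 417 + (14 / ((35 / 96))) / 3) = -1076069 / 3960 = -271.73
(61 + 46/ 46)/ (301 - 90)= 62/ 211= 0.29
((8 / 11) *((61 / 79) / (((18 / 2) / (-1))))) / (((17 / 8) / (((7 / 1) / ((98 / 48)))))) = -31232 / 310233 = -0.10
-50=-50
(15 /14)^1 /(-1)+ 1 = -1 /14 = -0.07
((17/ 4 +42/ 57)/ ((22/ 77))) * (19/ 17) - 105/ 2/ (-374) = 1729/ 88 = 19.65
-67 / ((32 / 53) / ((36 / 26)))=-31959 / 208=-153.65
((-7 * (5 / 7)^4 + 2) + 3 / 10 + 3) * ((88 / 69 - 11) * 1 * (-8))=32017436 / 118335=270.57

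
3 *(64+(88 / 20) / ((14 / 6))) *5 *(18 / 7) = 124524 / 49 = 2541.31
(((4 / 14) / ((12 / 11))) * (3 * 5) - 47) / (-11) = 603 / 154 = 3.92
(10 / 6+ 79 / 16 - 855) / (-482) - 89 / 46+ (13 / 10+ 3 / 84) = 21624679 / 18624480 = 1.16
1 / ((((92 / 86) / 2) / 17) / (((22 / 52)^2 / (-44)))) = -8041 / 62192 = -0.13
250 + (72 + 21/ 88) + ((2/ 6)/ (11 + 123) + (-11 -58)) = 4479329/ 17688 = 253.24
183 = 183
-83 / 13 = -6.38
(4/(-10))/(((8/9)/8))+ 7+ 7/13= 256/65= 3.94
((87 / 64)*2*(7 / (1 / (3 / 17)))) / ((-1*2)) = -1827 / 1088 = -1.68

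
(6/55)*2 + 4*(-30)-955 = -59113/55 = -1074.78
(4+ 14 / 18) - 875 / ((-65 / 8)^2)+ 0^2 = -12893 / 1521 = -8.48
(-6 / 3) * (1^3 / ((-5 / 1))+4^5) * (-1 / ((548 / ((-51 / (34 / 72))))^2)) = 7463502 / 93845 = 79.53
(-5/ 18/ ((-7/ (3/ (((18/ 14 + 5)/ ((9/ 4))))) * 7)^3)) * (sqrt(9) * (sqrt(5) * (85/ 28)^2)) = 237016125 * sqrt(5)/ 2932095975424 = 0.00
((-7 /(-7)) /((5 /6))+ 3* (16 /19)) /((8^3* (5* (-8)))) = -0.00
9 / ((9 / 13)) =13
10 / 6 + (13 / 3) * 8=109 / 3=36.33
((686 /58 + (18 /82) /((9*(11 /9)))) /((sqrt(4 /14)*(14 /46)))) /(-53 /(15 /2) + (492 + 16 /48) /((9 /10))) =240566085*sqrt(14) /6673847488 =0.13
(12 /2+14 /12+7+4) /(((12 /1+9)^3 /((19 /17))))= 2071 /944622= 0.00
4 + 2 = 6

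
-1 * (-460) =460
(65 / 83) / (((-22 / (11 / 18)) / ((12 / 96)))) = -65 / 23904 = -0.00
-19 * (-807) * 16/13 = 245328/13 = 18871.38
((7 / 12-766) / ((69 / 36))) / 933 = -0.43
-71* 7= -497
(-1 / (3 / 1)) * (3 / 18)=-1 / 18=-0.06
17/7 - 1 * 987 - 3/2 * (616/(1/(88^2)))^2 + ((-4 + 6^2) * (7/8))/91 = -3106166734544352/91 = -34133700379608.26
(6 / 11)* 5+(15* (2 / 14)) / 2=585 / 154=3.80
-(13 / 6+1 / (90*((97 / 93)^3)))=-29795932 / 13690095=-2.18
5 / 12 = 0.42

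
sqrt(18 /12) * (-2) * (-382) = 382 * sqrt(6) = 935.71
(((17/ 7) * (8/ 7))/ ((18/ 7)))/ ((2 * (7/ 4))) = 136/ 441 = 0.31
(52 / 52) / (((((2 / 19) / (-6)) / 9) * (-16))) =513 / 16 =32.06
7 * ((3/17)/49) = 3/119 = 0.03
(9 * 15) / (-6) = -45 / 2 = -22.50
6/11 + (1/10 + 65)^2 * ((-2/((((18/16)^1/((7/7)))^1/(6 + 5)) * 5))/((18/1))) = -11388788/12375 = -920.31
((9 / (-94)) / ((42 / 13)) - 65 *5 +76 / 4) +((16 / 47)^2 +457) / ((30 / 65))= 126992323 / 185556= 684.39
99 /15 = 33 /5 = 6.60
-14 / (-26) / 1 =7 / 13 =0.54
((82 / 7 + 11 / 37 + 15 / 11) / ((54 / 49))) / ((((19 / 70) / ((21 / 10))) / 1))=726131 / 7733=93.90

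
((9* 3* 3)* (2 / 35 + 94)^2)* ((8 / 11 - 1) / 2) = -1316727576 / 13475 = -97716.33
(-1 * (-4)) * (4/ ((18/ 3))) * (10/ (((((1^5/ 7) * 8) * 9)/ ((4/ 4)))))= 70/ 27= 2.59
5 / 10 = 1 / 2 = 0.50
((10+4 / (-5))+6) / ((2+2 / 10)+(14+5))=38 / 53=0.72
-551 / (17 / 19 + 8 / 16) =-20938 / 53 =-395.06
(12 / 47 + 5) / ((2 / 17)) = 4199 / 94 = 44.67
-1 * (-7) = 7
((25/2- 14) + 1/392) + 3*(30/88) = -2047/4312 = -0.47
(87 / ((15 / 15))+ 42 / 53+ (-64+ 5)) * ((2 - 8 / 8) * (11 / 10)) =8393 / 265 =31.67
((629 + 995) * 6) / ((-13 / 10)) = -97440 / 13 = -7495.38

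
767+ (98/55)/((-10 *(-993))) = 209448574/273075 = 767.00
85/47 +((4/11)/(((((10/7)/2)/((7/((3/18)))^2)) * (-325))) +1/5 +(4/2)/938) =-296517131/394018625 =-0.75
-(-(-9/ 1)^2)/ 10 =81/ 10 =8.10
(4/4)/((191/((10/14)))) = 5/1337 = 0.00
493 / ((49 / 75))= 36975 / 49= 754.59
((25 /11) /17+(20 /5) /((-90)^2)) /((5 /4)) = 203248 /1893375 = 0.11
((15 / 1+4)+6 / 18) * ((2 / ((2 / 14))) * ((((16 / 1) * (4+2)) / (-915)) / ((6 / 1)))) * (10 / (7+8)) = -25984 / 8235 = -3.16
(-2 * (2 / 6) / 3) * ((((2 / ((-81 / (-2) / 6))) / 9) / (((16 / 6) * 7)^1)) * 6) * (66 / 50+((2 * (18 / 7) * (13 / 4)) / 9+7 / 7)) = -2924 / 297675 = -0.01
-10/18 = -5/9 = -0.56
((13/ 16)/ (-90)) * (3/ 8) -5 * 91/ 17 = -1747421/ 65280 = -26.77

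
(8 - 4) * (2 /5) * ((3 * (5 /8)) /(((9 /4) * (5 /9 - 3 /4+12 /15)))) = 240 /109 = 2.20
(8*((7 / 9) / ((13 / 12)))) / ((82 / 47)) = 5264 / 1599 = 3.29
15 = 15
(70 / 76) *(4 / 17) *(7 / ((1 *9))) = 490 / 2907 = 0.17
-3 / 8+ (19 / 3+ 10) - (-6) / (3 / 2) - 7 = 311 / 24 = 12.96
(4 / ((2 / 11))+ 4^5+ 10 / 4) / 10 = 2097 / 20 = 104.85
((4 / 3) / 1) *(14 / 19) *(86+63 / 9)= 91.37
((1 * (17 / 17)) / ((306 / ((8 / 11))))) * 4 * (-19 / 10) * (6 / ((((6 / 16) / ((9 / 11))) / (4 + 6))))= -4864 / 2057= -2.36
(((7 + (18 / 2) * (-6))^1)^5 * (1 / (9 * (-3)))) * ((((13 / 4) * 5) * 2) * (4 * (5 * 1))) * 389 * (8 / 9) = 463919080159600 / 243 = 1909132017117.70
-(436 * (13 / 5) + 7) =-5703 / 5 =-1140.60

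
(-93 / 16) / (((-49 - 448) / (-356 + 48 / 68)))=-70215 / 16898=-4.16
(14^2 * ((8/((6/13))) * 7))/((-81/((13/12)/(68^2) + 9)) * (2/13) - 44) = -115796038540/220986537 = -524.00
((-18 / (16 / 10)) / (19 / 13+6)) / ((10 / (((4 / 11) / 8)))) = -117 / 17072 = -0.01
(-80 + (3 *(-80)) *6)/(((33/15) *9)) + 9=-6709/99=-67.77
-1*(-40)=40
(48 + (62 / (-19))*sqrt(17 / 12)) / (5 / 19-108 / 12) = -456 / 83 + 31*sqrt(51) / 498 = -5.05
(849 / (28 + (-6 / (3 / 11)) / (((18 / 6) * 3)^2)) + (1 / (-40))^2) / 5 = 55016323 / 8984000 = 6.12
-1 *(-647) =647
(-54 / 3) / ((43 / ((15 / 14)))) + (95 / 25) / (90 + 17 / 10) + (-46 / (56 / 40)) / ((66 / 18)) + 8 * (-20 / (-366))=-8.93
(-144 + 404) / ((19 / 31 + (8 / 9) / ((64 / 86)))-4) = -290160 / 2447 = -118.58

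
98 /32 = 49 /16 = 3.06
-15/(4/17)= -255/4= -63.75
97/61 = 1.59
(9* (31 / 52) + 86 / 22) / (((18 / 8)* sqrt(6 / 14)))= 5305* sqrt(21) / 3861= 6.30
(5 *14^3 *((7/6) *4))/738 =86.76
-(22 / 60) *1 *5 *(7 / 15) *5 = -77 / 18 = -4.28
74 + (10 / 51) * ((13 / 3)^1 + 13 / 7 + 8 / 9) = 242222 / 3213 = 75.39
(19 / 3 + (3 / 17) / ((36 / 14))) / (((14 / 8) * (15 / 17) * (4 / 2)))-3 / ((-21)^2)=4556 / 2205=2.07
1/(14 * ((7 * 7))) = 1/686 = 0.00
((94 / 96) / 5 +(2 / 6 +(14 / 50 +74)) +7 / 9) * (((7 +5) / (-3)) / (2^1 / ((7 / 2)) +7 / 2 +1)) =-1904791 / 31950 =-59.62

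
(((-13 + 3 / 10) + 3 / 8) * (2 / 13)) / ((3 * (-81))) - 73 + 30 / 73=-334754831 / 4612140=-72.58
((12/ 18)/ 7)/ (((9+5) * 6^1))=1/ 882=0.00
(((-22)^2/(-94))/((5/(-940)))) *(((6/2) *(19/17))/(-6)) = -9196/17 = -540.94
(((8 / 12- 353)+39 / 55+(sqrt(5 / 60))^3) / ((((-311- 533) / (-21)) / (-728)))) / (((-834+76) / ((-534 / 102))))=3289214474 / 74771015- 56693 * sqrt(3) / 32627352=43.99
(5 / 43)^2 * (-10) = -250 / 1849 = -0.14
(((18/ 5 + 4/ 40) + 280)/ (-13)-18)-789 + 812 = -16.82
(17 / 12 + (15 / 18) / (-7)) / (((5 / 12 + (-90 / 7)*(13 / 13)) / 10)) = -218 / 209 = -1.04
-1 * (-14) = 14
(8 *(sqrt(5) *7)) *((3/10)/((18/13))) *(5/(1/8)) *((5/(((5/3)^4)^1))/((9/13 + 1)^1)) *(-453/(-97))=115754184 *sqrt(5)/133375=1940.65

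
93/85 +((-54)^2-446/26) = 3204434/1105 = 2899.94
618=618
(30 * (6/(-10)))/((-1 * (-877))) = -18/877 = -0.02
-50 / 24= -25 / 12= -2.08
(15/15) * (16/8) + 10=12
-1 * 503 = -503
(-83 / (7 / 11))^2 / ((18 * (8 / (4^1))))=833569 / 1764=472.54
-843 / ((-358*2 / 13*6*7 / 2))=3653 / 5012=0.73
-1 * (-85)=85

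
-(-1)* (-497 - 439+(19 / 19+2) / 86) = -935.97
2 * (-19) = -38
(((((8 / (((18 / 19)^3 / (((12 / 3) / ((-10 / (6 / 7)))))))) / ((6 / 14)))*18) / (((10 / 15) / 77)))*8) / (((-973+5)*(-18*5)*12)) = -48013 / 400950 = -0.12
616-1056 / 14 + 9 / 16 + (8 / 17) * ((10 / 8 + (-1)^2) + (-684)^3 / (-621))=10643451097 / 43792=243045.56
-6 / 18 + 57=170 / 3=56.67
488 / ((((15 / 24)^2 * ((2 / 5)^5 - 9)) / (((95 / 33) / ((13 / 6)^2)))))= -4450560000 / 52224887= -85.22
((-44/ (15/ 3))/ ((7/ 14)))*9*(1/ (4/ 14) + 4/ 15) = -14916/ 25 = -596.64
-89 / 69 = -1.29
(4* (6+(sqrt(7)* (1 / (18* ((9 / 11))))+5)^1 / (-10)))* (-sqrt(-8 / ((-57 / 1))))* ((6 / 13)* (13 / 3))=44* sqrt(114)* (-810+sqrt(7)) / 23085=-16.43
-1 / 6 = -0.17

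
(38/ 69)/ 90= 19/ 3105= 0.01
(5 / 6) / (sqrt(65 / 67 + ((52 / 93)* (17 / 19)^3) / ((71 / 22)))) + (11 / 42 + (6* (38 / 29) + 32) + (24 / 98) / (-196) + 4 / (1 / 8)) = 95* sqrt(27910186524304851) / 19922520774 + 30130999 / 417774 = 72.92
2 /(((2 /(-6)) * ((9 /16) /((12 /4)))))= -32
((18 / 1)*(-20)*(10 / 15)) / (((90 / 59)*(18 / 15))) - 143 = -2467 / 9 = -274.11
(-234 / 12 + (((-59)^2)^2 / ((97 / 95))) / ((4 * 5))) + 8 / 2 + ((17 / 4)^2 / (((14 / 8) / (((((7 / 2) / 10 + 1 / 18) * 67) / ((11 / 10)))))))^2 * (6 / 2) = 783482784497257 / 993795264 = 788374.44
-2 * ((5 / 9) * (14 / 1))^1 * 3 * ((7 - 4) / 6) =-70 / 3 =-23.33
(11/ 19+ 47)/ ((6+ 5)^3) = 904/ 25289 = 0.04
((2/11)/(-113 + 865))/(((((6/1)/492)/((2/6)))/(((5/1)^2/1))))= 1025/6204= 0.17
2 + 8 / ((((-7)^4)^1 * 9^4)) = 31505930 / 15752961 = 2.00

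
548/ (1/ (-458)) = -250984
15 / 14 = 1.07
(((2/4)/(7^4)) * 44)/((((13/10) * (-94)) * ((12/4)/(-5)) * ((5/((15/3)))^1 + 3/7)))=55/628719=0.00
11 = 11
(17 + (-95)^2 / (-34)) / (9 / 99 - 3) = 92917 / 1088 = 85.40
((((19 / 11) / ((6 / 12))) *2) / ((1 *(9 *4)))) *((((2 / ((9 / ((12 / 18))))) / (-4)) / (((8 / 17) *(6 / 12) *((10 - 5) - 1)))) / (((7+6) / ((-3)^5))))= 323 / 2288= 0.14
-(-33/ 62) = 33/ 62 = 0.53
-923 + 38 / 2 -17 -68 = -989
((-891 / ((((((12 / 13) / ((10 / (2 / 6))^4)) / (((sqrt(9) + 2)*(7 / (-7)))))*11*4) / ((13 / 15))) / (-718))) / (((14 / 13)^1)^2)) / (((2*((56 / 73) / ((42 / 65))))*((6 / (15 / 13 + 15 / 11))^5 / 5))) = -1740934285875000000 / 1333663331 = -1305377635.73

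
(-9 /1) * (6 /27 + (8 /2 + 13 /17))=-763 /17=-44.88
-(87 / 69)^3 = -24389 / 12167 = -2.00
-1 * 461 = -461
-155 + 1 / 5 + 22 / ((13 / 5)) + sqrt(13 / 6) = -9512 / 65 + sqrt(78) / 6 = -144.87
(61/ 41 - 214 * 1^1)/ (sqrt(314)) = -8713 * sqrt(314)/ 12874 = -11.99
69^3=328509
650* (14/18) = 4550/9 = 505.56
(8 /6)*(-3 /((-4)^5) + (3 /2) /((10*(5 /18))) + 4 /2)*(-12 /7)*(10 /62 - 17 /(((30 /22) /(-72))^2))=2391064592033 /8680000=275468.27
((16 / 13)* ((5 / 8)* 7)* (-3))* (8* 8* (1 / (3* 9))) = -4480 / 117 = -38.29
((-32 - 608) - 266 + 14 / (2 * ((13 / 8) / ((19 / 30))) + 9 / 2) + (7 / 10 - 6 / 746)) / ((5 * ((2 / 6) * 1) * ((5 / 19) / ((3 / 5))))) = -35166836109 / 28441250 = -1236.47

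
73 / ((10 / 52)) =1898 / 5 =379.60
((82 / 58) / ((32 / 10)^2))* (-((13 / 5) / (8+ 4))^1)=-2665 / 89088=-0.03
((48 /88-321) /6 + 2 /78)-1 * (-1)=-44945 /858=-52.38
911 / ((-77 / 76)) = -69236 / 77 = -899.17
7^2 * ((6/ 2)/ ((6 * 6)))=49/ 12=4.08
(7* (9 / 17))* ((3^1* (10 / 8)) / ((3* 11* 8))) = 315 / 5984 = 0.05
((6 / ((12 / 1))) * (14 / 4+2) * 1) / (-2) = -11 / 8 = -1.38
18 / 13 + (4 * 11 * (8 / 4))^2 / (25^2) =111922 / 8125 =13.78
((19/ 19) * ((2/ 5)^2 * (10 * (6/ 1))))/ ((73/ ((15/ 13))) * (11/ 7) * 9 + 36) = 112/ 10859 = 0.01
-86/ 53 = -1.62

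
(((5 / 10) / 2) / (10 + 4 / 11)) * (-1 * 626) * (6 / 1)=-3443 / 38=-90.61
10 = 10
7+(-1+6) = 12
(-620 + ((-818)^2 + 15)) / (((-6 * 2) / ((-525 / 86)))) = 116990825 / 344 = 340089.61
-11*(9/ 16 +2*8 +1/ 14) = -20493/ 112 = -182.97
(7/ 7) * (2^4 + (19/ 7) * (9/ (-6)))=167/ 14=11.93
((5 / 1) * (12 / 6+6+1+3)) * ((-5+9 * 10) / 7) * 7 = 5100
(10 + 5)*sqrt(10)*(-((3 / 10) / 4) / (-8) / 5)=9*sqrt(10) / 320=0.09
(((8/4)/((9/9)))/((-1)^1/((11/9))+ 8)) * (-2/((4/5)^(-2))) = -704/1975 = -0.36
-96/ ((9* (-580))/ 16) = 0.29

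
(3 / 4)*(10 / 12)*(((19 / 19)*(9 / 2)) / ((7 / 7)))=45 / 16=2.81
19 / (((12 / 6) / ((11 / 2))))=209 / 4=52.25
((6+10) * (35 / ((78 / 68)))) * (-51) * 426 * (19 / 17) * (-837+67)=118664515200 / 13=9128039630.77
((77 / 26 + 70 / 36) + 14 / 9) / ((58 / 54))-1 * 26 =-7534 / 377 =-19.98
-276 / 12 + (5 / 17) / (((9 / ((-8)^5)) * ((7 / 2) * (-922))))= -11191973 / 493731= -22.67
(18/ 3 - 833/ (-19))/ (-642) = -947/ 12198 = -0.08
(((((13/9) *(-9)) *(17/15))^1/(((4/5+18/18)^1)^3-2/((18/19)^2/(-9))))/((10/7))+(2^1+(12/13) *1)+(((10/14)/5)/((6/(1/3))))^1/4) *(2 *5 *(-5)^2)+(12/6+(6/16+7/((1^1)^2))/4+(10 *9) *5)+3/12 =236779382369/218076768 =1085.76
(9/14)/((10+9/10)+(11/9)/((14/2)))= 405/6977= 0.06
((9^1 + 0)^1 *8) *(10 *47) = 33840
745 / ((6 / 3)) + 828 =2401 / 2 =1200.50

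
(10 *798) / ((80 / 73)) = 7281.75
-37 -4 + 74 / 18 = -332 / 9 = -36.89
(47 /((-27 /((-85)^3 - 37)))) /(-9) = -28865614 /243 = -118788.53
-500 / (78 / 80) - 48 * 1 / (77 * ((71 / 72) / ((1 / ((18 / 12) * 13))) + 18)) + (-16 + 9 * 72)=639470296 / 5366361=119.16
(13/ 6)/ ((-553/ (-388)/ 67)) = 168974/ 1659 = 101.85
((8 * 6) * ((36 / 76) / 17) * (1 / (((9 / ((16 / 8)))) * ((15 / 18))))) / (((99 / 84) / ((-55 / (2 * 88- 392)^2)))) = -28 / 78489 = -0.00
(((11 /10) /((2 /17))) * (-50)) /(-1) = 935 /2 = 467.50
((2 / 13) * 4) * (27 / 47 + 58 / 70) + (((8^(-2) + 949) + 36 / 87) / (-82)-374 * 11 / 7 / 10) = -32307475283 / 464946560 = -69.49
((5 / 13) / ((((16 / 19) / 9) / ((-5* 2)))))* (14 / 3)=-9975 / 52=-191.83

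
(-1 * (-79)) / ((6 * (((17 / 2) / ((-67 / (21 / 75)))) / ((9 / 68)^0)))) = -132325 / 357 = -370.66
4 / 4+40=41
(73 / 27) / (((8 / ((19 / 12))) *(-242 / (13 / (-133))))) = 949 / 4390848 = 0.00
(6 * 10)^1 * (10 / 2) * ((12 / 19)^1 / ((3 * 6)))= 200 / 19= 10.53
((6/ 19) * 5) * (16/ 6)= 80/ 19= 4.21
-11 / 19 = -0.58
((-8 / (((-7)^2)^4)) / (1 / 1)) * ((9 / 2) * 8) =-288 / 5764801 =-0.00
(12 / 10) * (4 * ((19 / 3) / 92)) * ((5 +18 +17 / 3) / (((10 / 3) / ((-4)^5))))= -1673216 / 575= -2909.94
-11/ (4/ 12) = -33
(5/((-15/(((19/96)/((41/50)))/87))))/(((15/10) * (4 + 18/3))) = -95/1540944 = -0.00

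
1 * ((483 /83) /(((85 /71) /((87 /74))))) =2983491 /522070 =5.71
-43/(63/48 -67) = 688/1051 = 0.65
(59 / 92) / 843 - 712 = -55219813 / 77556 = -712.00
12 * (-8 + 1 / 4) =-93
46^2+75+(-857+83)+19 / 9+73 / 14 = 179465 / 126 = 1424.33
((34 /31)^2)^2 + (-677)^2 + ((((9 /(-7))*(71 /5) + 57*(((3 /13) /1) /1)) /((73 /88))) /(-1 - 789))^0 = 423278716266 /923521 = 458331.45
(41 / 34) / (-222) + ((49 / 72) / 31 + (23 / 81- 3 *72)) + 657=5575986803 / 12635352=441.30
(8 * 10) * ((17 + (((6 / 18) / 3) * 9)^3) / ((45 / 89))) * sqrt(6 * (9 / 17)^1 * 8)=34176 * sqrt(51) / 17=14356.79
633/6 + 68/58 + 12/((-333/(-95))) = 708797/6438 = 110.10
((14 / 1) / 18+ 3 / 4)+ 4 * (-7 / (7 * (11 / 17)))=-1843 / 396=-4.65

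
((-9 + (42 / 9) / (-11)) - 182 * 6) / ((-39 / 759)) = 835981 / 39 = 21435.41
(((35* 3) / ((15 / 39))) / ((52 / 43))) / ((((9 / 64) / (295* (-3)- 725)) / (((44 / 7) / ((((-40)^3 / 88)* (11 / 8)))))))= 1218448 / 75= 16245.97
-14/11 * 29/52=-203/286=-0.71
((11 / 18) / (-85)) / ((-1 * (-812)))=-11 / 1242360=-0.00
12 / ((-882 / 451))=-902 / 147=-6.14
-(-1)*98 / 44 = 49 / 22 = 2.23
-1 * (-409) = 409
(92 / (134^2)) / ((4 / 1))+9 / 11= 161857 / 197516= 0.82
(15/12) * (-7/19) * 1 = -35/76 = -0.46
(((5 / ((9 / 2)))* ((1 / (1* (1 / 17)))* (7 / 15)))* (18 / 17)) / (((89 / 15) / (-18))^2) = 680400 / 7921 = 85.90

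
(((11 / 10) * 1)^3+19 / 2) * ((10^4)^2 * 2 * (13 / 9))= 28160600000 / 9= 3128955555.56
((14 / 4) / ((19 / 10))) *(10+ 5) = 525 / 19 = 27.63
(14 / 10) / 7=1 / 5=0.20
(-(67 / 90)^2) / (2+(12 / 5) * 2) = -4489 / 55080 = -0.08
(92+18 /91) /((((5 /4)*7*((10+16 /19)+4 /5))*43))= 318820 /15147223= 0.02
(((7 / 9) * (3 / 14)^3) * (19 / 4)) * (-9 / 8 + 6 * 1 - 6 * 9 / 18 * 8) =-8721 / 12544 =-0.70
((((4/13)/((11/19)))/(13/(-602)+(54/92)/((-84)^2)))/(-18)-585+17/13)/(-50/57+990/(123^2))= 199624758779887/278277608895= 717.36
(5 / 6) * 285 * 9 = 4275 / 2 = 2137.50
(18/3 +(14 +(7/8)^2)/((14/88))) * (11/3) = 5797/16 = 362.31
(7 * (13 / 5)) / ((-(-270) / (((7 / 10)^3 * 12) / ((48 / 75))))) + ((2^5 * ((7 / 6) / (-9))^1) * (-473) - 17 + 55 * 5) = 479629639 / 216000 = 2220.51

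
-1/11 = -0.09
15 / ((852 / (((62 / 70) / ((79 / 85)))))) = 2635 / 157052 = 0.02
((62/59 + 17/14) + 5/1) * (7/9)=6001/1062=5.65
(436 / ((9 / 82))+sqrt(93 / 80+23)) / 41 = sqrt(9665) / 820+872 / 9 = 97.01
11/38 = 0.29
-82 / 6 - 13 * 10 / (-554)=-13.43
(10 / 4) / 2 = 5 / 4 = 1.25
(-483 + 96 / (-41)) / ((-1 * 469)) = 297 / 287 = 1.03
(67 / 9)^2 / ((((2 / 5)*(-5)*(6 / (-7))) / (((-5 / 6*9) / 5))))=-31423 / 648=-48.49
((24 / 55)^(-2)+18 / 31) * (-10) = -520715 / 8928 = -58.32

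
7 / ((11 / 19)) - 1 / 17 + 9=3933 / 187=21.03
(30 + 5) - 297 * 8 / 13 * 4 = -696.08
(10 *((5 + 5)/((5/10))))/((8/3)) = 75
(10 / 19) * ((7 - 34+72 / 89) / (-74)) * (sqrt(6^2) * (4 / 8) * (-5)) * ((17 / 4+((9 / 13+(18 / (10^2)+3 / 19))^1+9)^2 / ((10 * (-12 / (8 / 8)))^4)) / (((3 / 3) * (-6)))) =104545034334626767 / 52821104128000000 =1.98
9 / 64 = 0.14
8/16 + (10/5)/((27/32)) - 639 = -34351/54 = -636.13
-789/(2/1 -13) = 789/11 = 71.73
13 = 13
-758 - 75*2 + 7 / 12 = -10889 / 12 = -907.42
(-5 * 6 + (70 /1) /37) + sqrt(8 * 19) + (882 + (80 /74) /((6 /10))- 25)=2 * sqrt(38) + 92207 /111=843.02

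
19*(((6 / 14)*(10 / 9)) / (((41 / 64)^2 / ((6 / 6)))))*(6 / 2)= 778240 / 11767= 66.14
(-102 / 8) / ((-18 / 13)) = 221 / 24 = 9.21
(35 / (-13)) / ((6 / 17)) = -595 / 78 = -7.63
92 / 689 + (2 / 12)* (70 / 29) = 32119 / 59943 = 0.54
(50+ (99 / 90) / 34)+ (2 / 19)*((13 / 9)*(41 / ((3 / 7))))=11263723 / 174420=64.58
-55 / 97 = -0.57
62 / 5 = 12.40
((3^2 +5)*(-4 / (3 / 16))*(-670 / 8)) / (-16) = -4690 / 3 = -1563.33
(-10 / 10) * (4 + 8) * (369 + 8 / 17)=-75372 / 17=-4433.65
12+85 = 97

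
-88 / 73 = -1.21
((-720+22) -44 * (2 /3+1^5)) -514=-3856 /3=-1285.33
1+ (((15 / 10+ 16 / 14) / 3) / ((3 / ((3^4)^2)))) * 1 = 26987 / 14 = 1927.64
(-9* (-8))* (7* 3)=1512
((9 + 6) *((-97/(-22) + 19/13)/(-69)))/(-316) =365/90376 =0.00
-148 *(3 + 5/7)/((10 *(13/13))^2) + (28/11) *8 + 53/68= 2048049/130900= 15.65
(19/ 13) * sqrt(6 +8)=19 * sqrt(14)/ 13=5.47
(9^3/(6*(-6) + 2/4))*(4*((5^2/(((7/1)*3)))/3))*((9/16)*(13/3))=-78975/994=-79.45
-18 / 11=-1.64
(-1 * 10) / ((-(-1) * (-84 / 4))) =10 / 21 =0.48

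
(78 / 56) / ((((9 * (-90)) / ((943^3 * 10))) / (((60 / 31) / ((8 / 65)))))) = -3542923634575 / 15624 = -226761625.36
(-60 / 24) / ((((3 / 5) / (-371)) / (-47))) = -435925 / 6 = -72654.17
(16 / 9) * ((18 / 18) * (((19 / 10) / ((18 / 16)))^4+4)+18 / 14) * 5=6164133712 / 51667875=119.30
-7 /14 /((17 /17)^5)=-1 /2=-0.50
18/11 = 1.64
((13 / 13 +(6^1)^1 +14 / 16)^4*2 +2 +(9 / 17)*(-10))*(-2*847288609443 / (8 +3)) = -20618818300823362137 / 17408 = -1184444985111636.15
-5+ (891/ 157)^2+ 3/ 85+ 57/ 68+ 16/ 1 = 44.08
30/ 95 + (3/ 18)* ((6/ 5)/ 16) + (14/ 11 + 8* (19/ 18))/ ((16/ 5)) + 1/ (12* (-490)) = 4961989/ 1474704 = 3.36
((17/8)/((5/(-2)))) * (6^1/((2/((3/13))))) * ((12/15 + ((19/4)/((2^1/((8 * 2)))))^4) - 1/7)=-11165906799/9100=-1227022.73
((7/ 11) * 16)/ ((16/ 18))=126/ 11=11.45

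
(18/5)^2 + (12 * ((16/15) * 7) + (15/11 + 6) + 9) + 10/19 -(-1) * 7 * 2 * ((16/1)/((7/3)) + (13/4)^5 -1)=14118960387/2675200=5277.72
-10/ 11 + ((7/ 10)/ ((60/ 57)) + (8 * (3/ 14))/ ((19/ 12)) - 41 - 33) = -73.16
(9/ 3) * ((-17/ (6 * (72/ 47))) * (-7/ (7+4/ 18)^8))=26751145617/ 5098317006250000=0.00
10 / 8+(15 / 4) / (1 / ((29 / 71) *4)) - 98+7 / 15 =-384067 / 4260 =-90.16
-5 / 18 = -0.28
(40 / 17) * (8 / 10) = 32 / 17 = 1.88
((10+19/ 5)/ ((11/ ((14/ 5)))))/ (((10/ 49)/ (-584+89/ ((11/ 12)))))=-126760452/ 15125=-8380.86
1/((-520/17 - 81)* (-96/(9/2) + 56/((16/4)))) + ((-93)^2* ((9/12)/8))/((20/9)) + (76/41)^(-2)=1760534711801/4821111680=365.17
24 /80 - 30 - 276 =-3057 /10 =-305.70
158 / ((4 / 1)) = 79 / 2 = 39.50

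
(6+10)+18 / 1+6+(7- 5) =42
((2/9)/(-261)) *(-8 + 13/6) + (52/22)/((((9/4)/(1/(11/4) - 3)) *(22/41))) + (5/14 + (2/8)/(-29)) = -1262681153/262627596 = -4.81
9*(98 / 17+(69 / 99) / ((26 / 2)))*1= 127299 / 2431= 52.36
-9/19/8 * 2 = -9/76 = -0.12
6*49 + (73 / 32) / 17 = 160009 / 544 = 294.13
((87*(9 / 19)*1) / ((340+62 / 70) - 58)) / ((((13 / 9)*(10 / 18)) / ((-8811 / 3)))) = -533.18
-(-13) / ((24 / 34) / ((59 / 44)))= 13039 / 528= 24.70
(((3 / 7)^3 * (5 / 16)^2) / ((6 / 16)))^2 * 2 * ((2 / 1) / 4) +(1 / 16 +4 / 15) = 595592719 / 1807088640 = 0.33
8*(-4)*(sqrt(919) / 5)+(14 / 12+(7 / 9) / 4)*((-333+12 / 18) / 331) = -32*sqrt(919) / 5 - 48853 / 35748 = -195.38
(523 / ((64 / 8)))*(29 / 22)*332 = 1258861 / 44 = 28610.48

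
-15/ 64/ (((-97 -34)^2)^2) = -15/ 18847994944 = -0.00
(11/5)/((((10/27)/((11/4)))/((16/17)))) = 15.37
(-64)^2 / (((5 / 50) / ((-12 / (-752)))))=30720 / 47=653.62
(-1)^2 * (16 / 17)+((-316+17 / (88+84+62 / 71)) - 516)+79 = -9229563 / 12274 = -751.96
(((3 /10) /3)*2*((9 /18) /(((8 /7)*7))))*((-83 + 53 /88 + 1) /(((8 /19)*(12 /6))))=-1.21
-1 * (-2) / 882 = 1 / 441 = 0.00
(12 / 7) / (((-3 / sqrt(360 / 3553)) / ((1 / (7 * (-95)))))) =24 * sqrt(35530) / 16539215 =0.00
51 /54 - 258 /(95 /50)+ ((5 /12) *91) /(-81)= -2498963 /18468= -135.31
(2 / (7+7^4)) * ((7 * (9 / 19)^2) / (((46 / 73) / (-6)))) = -17739 / 1428116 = -0.01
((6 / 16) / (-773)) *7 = -21 / 6184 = -0.00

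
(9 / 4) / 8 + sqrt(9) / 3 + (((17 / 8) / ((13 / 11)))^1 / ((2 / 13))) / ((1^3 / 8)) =3033 / 32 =94.78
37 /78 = 0.47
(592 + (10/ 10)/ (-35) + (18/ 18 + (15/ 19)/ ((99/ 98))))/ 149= 13029908/ 3269805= 3.98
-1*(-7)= 7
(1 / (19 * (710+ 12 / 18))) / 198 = 0.00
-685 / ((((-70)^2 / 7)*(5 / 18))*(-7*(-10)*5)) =-1233 / 122500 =-0.01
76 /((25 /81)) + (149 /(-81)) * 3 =162487 /675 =240.72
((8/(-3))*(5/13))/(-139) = 40/5421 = 0.01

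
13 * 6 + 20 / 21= 1658 / 21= 78.95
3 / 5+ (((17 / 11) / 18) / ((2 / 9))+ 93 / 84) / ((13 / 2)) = 4153 / 5005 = 0.83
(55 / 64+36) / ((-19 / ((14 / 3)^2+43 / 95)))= -44837513 / 1039680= -43.13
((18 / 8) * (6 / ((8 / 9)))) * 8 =243 / 2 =121.50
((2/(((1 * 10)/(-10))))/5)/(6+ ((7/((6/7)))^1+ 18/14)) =-84/3245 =-0.03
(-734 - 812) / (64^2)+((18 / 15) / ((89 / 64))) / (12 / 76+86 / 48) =52810327 / 810199040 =0.07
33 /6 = 11 /2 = 5.50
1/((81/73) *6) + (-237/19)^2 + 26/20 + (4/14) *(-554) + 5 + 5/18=24777773/6140610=4.04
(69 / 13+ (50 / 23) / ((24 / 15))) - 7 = -399 / 1196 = -0.33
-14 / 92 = -7 / 46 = -0.15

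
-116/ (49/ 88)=-10208/ 49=-208.33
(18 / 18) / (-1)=-1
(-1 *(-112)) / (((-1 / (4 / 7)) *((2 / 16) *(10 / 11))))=-2816 / 5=-563.20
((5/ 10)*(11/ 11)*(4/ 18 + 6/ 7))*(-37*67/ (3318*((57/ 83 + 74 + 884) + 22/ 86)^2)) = -536807461823/ 1224236208610661652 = -0.00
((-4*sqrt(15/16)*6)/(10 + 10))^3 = -81*sqrt(15)/200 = -1.57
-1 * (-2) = 2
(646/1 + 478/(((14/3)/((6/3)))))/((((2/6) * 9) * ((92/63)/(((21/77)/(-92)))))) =-13401/23276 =-0.58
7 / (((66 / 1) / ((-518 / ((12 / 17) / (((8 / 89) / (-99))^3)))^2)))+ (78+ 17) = 13201742636090644899114896399 / 138965711958848846866715217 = 95.00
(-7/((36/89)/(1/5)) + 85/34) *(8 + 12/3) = -173/15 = -11.53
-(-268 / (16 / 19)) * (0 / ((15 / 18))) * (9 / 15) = 0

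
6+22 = 28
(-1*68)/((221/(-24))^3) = 55296/634933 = 0.09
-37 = -37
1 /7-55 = -384 /7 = -54.86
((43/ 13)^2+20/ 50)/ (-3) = -9583/ 2535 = -3.78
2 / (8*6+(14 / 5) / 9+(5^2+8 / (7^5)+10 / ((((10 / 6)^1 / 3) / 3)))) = 1512630 / 96287663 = 0.02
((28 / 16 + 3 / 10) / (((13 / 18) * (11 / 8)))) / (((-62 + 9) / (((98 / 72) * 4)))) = -8036 / 37895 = -0.21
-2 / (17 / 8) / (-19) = 16 / 323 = 0.05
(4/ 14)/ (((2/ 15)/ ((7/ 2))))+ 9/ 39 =201/ 26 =7.73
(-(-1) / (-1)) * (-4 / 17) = 4 / 17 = 0.24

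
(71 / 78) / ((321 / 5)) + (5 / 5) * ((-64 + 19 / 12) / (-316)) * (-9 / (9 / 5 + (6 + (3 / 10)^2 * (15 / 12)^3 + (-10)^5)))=3593974519475 / 253164062577582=0.01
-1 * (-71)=71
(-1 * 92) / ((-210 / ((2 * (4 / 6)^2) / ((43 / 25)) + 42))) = 756884 / 40635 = 18.63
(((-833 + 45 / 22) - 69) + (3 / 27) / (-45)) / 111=-8018617 / 989010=-8.11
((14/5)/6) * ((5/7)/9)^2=5/1701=0.00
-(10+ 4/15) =-154/15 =-10.27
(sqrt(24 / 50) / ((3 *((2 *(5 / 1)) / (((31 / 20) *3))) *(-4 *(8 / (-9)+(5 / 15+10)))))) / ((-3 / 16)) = 93 *sqrt(3) / 10625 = 0.02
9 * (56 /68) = 7.41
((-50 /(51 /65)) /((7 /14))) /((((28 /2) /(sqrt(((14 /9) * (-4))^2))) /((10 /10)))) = -26000 /459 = -56.64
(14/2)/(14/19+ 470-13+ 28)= 133/9229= 0.01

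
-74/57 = -1.30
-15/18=-5/6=-0.83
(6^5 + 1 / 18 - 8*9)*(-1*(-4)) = 30816.22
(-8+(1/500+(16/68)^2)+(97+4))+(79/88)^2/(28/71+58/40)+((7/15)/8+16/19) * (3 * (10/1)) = 120.51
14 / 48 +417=10015 / 24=417.29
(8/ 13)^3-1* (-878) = 1929478/ 2197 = 878.23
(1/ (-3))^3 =-1/ 27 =-0.04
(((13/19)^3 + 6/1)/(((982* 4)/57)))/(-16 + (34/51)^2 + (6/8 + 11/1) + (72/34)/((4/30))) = 19898109/2620124282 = 0.01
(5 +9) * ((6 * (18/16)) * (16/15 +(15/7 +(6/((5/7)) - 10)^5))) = -4297527/6250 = -687.60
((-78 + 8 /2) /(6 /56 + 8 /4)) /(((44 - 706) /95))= 98420 /19529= 5.04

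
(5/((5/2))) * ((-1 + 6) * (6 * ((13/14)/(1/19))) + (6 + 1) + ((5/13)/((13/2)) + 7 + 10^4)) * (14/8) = 12472777/338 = 36901.71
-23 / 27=-0.85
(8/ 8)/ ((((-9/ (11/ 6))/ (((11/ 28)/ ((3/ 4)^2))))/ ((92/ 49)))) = -22264/ 83349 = -0.27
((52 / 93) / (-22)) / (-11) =0.00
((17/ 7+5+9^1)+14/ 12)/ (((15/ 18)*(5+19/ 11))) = 8129/ 2590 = 3.14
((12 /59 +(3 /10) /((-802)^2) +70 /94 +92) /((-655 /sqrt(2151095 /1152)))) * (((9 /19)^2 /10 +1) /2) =-2039678783205743 * sqrt(4302190) /1349575191829952000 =-3.13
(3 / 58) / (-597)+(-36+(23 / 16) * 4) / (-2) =698287 / 46168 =15.12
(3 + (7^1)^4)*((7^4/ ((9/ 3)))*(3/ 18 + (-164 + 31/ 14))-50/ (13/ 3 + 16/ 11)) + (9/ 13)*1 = -6949381341473/ 22347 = -310976029.96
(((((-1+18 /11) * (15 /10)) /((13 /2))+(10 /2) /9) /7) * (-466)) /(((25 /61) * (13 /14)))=-51394208 /418275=-122.87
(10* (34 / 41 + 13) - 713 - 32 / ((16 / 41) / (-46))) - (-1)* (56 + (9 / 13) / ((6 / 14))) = 1734866 / 533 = 3254.91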